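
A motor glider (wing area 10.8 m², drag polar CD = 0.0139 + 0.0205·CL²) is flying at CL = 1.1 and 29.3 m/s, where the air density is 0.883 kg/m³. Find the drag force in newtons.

D = 158 N

CD = 0.0139 + 0.0205 × 1.1² = 0.03871
D = ½ρv²S·CD = ½ × 0.883 × 29.3² × 10.8 × 0.03871 = 158 N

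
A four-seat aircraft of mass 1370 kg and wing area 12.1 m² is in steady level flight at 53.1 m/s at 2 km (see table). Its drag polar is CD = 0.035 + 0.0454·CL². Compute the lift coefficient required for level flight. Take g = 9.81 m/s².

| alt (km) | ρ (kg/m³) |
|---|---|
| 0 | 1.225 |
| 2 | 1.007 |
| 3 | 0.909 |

CL = 0.782

At 2 km, from the table: ρ = 1.007 kg/m³.
Level flight ⇒ L = W = m·g = 1370 × 9.81 = 13440 N.
q = ½ρv² = ½ × 1.007 × 53.1² = 1420 Pa.
Required CL = L/(qS) = 13440/(1420·12.1) = 0.7824.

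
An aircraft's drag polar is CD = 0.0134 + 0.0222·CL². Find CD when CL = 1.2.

CD = 0.0454

CD = 0.0134 + 0.0222 × 1.2² = 0.0134 + 0.03197 = 0.0454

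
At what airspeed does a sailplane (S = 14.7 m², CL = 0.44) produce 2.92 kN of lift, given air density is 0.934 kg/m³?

v = 31.1 m/s

L = ½ρv²S·CL ⇒ v = √(2L/(ρ·S·CL))
v = √(2 × 2920 / (0.934 × 14.7 × 0.44)) = √966.7 = 31.1 m/s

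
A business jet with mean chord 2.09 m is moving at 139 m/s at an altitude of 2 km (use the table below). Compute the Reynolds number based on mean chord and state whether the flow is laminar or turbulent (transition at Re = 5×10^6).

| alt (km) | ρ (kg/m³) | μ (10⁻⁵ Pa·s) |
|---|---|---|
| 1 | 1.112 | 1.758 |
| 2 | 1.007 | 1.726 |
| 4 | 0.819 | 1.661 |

Re = 1.69×10^7 (turbulent)

At 2 km, from the table: ρ = 1.007 kg/m³, μ = 1.726×10⁻⁵ Pa·s.
Re = ρ·v·c/μ = 1.007 × 139 × 2.09 / (1.726×10⁻⁵) = 1.69×10^7
Since 1.69×10^7 > 5×10^6, the flow is turbulent.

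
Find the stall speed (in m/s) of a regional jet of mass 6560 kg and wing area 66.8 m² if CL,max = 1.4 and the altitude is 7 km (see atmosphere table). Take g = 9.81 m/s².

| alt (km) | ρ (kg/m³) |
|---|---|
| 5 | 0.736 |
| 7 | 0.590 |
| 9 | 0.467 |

At 7 km, from the table: ρ = 0.590 kg/m³.
At stall, lift equals weight: L = W = m·g = 6560 × 9.81 = 64350 N.
V_stall = √(2W/(ρ·S·CL,max)) = √(2 × 64350 / (0.59 × 66.8 × 1.4))
V_stall = √2333 = 48.3 m/s

V_stall = 48.3 m/s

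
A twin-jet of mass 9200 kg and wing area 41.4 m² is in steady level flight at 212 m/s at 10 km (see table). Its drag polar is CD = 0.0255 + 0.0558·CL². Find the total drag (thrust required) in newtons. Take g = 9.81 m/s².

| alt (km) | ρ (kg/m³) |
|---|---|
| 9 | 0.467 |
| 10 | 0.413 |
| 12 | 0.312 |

D = 11000 N

At 10 km, from the table: ρ = 0.413 kg/m³.
In steady level flight, lift balances weight: W = mg = 9200 × 9.81 = 90252 N.
q = ½ρv² = ½ × 0.413 × 212² = 9281 Pa.
CL = W/(q·S) = 90252 / (9281 × 41.4) = 0.2349.
CD = 0.0255 + 0.0558 × 0.2349² = 0.02858.
D = q·S·CD = 9281 × 41.4 × 0.02858 = 10980 N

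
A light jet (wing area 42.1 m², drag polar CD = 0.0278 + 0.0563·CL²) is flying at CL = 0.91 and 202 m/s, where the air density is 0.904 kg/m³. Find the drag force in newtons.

D = 57800 N

CD = 0.0278 + 0.0563 × 0.91² = 0.07442
D = ½ρv²S·CD = ½ × 0.904 × 202² × 42.1 × 0.07442 = 57800 N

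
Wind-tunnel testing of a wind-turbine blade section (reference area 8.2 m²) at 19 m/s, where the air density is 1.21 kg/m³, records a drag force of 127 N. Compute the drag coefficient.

CD = 0.0709

From D = ½ρv²S·CD, rearranging gives CD = 2D/(ρv²S).
CD = 2 × 127 / (1.21 × 19² × 8.2) = 0.0709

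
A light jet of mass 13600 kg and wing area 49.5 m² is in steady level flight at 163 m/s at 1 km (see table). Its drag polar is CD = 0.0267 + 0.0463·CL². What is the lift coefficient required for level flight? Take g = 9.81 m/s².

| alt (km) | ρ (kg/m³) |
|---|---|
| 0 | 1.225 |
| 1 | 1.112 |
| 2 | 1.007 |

CL = 0.182

At 1 km, from the table: ρ = 1.112 kg/m³.
In steady level flight, lift balances weight: W = mg = 13600 × 9.81 = 1.3342×10^5 N.
q = ½ρv² = ½ × 1.112 × 163² = 14770 Pa.
CL = W/(q·S) = 1.3342×10^5 / (14770 × 49.5) = 0.1825.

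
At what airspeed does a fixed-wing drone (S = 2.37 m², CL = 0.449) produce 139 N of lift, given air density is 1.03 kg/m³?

v = 15.9 m/s

L = ½ρv²S·CL ⇒ v = √(2L/(ρ·S·CL))
v = √(2 × 139 / (1.03 × 2.37 × 0.449)) = √253.6 = 15.9 m/s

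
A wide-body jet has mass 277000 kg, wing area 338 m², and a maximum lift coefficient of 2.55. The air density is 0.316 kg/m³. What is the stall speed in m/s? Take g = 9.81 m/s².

Stall occurs when L = W at CL,max. W = mg = 277000 × 9.81 = 2.717×10^6 N.
From L = ½ρV²S·CL,max = W: V_stall = √(2W/(ρSCL,max)) = √(2·2.717×10^6/(0.316·338·2.55))
V_stall = √19950 = 141 m/s

V_stall = 141 m/s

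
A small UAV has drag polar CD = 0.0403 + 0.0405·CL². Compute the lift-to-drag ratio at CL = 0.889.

CD = 0.0403 + 0.0405 × 0.889² = 0.07231
L/D = CL/CD = 0.889 / 0.07231 = 12.3

L/D = 12.3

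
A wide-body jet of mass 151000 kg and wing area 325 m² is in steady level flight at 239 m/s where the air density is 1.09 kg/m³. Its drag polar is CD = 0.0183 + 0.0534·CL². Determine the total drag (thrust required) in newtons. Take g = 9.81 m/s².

In steady level flight, lift balances weight: W = mg = 151000 × 9.81 = 1.4813×10^6 N.
Dynamic pressure q = 0.5 × 1.09 × 239² = 31130 Pa.
Required CL = L/(qS) = 1.4813×10^6/(31130·325) = 0.1464.
CD = 0.0183 + 0.0534 × 0.1464² = 0.01944.
D = q·S·CD = 31130 × 325 × 0.01944 = 1.967×10^5 N

D = 1.97×10^5 N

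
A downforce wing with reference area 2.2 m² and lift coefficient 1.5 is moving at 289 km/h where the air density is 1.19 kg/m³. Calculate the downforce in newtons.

Convert speed: v = 289 km/h ÷ 3.6 = 80.28 m/s.
Dynamic pressure q = ½ρv² = ½ × 1.19 × 80.28² = 3834 Pa.
L = q·S·CL = 3834 × 2.2 × 1.5 = 12700 N ≈ 12.7 kN

L = 12700 N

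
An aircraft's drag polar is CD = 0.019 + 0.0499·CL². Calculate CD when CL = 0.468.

CD = 0.019 + 0.0499 × 0.468² = 0.019 + 0.01093 = 0.0299

CD = 0.0299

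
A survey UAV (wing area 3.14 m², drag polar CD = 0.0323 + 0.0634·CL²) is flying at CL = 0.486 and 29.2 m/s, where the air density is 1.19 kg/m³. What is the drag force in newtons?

D = 75.3 N

CD = 0.0323 + 0.0634 × 0.486² = 0.04727
D = ½ρv²S·CD = ½ × 1.19 × 29.2² × 3.14 × 0.04727 = 75.3 N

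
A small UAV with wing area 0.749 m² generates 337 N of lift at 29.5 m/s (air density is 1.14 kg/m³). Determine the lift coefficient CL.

CL = 0.907

From L = ½ρv²S·CL, rearranging gives CL = 2L/(ρv²S).
CL = 2 × 337 / (1.14 × 29.5² × 0.749) = 0.907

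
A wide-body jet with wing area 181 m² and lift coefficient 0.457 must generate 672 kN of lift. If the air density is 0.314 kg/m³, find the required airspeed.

L = ½ρv²S·CL ⇒ v = √(2L/(ρ·S·CL))
v = √(2 × 6.72×10^5 / (0.314 × 181 × 0.457)) = √51750 = 227 m/s

v = 227 m/s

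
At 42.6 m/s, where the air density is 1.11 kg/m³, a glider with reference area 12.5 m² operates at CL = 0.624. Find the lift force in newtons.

Dynamic pressure q = ½ρv² = ½ × 1.11 × 42.6² = 1007 Pa.
L = q·S·CL = 1007 × 12.5 × 0.624 = 7860 N ≈ 7.86 kN

L = 7860 N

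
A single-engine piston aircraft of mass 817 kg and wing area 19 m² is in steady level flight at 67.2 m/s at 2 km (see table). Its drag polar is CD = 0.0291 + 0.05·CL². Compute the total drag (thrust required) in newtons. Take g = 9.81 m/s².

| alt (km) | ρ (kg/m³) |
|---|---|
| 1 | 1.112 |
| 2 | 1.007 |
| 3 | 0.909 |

D = 1330 N

At 2 km, from the table: ρ = 1.007 kg/m³.
Level flight ⇒ L = W = m·g = 817 × 9.81 = 8014.8 N.
Dynamic pressure q = 0.5 × 1.007 × 67.2² = 2274 Pa.
Required CL = L/(qS) = 8014.8/(2274·19) = 0.1855.
CD = 0.0291 + 0.05 × 0.1855² = 0.03082.
D = q·S·CD = 2274 × 19 × 0.03082 = 1331 N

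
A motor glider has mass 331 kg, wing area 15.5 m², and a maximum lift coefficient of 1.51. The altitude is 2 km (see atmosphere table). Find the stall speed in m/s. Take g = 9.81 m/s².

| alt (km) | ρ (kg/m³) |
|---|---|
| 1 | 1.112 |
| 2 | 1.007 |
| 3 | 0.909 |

V_stall = 16.6 m/s

At 2 km, from the table: ρ = 1.007 kg/m³.
Weight W = mg = 331 × 9.81 = 3247 N.
V_stall = √(2W/(ρ·S·CL,max)) = √(2 × 3247 / (1.007 × 15.5 × 1.51))
V_stall = √275.5 = 16.6 m/s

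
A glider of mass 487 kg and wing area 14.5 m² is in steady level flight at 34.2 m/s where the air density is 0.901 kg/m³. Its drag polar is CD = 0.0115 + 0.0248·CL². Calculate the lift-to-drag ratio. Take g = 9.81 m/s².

Level flight ⇒ L = W = m·g = 487 × 9.81 = 4777.5 N.
q = ½ρv² = ½ × 0.901 × 34.2² = 526.9 Pa.
CL = 2W/(ρv²S) = 2×4777.5/(0.901×34.2²×14.5) = 0.6253.
CD = 0.0115 + 0.0248 × 0.6253² = 0.0212.
L/D = CL/CD = 0.6253 / 0.0212 = 29.5

L/D = 29.5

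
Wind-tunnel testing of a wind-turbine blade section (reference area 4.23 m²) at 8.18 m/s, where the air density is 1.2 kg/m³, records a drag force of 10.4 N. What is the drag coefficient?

CD = 0.0612

From D = ½ρv²S·CD, rearranging gives CD = 2D/(ρv²S).
CD = 2 × 10.4 / (1.2 × 8.18² × 4.23) = 0.0612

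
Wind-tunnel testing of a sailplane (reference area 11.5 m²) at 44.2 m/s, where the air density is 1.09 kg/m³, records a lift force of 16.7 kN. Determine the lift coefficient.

CL = 1.36

From L = ½ρv²S·CL, rearranging gives CL = 2L/(ρv²S).
CL = 2 × 16700 / (1.09 × 44.2² × 11.5) = 1.36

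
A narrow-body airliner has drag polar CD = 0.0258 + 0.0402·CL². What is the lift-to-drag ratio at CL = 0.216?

CD = 0.0258 + 0.0402 × 0.216² = 0.02768
L/D = CL/CD = 0.216 / 0.02768 = 7.8

L/D = 7.8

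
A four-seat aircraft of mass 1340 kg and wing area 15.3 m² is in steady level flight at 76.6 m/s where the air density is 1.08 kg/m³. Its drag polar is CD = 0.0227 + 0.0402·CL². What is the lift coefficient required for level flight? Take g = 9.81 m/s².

CL = 0.271

In steady level flight, lift balances weight: W = mg = 1340 × 9.81 = 13145 N.
Dynamic pressure q = 0.5 × 1.08 × 76.6² = 3168 Pa.
CL = W/(q·S) = 13145 / (3168 × 15.3) = 0.2712.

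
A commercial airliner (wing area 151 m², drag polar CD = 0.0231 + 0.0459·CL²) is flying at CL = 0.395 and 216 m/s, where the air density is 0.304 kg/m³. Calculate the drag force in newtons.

D = 32400 N

CD = 0.0231 + 0.0459 × 0.395² = 0.03026
D = ½ρv²S·CD = ½ × 0.304 × 216² × 151 × 0.03026 = 32400 N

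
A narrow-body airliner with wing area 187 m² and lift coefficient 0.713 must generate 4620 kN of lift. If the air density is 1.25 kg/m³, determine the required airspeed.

v = 235 m/s

L = ½ρv²S·CL ⇒ v = √(2L/(ρ·S·CL))
v = √(2 × 4.62×10^6 / (1.25 × 187 × 0.713)) = √55440 = 235 m/s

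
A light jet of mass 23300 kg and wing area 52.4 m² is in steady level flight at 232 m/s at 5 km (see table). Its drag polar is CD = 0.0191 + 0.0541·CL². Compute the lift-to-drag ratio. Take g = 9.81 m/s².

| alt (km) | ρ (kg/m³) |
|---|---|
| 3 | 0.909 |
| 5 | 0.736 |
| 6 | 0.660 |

At 5 km, from the table: ρ = 0.736 kg/m³.
Weight W = mg = 23300 × 9.81 = 2.2857×10^5 N; in level flight L = W.
Dynamic pressure q = 0.5 × 0.736 × 232² = 19810 Pa.
CL = W/(q·S) = 2.2857×10^5 / (19810 × 52.4) = 0.2202.
CD = 0.0191 + 0.0541 × 0.2202² = 0.02172.
L/D = CL/CD = 0.2202 / 0.02172 = 10.1

L/D = 10.1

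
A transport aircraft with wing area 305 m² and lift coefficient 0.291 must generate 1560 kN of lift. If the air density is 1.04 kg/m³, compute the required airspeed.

v = 184 m/s

L = ½ρv²S·CL ⇒ v = √(2L/(ρ·S·CL))
v = √(2 × 1.56×10^6 / (1.04 × 305 × 0.291)) = √33800 = 184 m/s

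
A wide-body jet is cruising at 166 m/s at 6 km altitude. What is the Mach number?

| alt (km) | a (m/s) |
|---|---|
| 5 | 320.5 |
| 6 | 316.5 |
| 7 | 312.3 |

M = 0.524

At 6 km, from the table: a = 316.5 m/s.
M = v/a = 166 / 316.5 = 0.524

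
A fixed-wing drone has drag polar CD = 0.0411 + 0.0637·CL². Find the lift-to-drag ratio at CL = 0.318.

L/D = 6.69

CD = 0.0411 + 0.0637 × 0.318² = 0.04754
L/D = CL/CD = 0.318 / 0.04754 = 6.69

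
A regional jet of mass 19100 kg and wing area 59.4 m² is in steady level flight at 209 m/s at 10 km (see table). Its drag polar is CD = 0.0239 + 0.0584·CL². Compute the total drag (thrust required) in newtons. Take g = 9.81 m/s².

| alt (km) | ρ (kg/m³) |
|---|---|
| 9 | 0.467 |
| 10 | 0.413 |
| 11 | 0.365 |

At 10 km, from the table: ρ = 0.413 kg/m³.
Level flight ⇒ L = W = m·g = 19100 × 9.81 = 1.8737×10^5 N.
q = ½ρv² = ½ × 0.413 × 209² = 9020 Pa.
Required CL = L/(qS) = 1.8737×10^5/(9020·59.4) = 0.3497.
CD = 0.0239 + 0.0584 × 0.3497² = 0.03104.
D = q·S·CD = 9020 × 59.4 × 0.03104 = 16630 N

D = 16600 N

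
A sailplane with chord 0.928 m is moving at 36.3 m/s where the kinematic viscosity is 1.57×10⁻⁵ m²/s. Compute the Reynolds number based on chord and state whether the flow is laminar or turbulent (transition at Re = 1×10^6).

Re = v·c/ν = 36.3 × 0.928 / (1.57×10⁻⁵) = 2.15×10^6
Since 2.15×10^6 > 1×10^6, the flow is turbulent.

Re = 2.15×10^6 (turbulent)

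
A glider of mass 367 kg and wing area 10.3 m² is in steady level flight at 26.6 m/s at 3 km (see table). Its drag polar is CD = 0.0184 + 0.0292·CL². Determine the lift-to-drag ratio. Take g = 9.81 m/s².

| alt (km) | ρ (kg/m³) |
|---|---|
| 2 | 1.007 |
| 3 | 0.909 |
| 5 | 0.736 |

L/D = 20.5

At 3 km, from the table: ρ = 0.909 kg/m³.
Weight W = mg = 367 × 9.81 = 3600.3 N; in level flight L = W.
Dynamic pressure q = 0.5 × 0.909 × 26.6² = 321.6 Pa.
CL = 2W/(ρv²S) = 2×3600.3/(0.909×26.6²×10.3) = 1.087.
CD = 0.0184 + 0.0292 × 1.087² = 0.0529.
L/D = CL/CD = 1.087 / 0.0529 = 20.5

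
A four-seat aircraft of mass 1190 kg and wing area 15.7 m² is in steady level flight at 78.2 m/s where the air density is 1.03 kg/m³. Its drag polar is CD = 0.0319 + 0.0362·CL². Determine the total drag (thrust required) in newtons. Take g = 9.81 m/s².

D = 1680 N

Level flight ⇒ L = W = m·g = 1190 × 9.81 = 11674 N.
q = ½ρv² = ½ × 1.03 × 78.2² = 3149 Pa.
CL = 2W/(ρv²S) = 2×11674/(1.03×78.2²×15.7) = 0.2361.
CD = 0.0319 + 0.0362 × 0.2361² = 0.03392.
D = q·S·CD = 3149 × 15.7 × 0.03392 = 1677 N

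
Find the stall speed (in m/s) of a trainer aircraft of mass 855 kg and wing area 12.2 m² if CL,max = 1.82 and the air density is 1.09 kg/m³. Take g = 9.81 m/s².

V_stall = 26.3 m/s

At stall, lift equals weight: L = W = m·g = 855 × 9.81 = 8388 N.
From L = ½ρV²S·CL,max = W: V_stall = √(2W/(ρSCL,max)) = √(2·8388/(1.09·12.2·1.82))
V_stall = √693.1 = 26.3 m/s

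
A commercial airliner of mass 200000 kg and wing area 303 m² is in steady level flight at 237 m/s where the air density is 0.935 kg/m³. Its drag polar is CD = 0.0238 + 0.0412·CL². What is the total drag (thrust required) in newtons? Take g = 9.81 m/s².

Weight W = mg = 200000 × 9.81 = 1.962×10^6 N; in level flight L = W.
q = ½ρv² = ½ × 0.935 × 237² = 26260 Pa.
CL = 2W/(ρv²S) = 2×1.962×10^6/(0.935×237²×303) = 0.2466.
CD = 0.0238 + 0.0412 × 0.2466² = 0.02631.
D = q·S·CD = 26260 × 303 × 0.02631 = 2.093×10^5 N

D = 2.09×10^5 N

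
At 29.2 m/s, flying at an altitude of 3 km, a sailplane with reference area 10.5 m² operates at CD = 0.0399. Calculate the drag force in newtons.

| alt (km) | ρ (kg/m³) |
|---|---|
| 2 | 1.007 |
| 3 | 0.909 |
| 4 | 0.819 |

At 3 km, from the table: ρ = 0.909 kg/m³.
D = ½ρv²S·CD = ½ × 0.909 × 29.2² × 10.5 × 0.0399 = 162 N

D = 162 N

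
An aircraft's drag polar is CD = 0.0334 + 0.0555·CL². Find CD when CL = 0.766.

CD = 0.066

CD = 0.0334 + 0.0555 × 0.766² = 0.0334 + 0.03256 = 0.066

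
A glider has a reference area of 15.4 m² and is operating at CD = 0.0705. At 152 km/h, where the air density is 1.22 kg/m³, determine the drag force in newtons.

Convert speed: v = 152 km/h ÷ 3.6 = 42.22 m/s.
D = ½ρv²S·CD = ½ × 1.22 × 42.22² × 15.4 × 0.0705 = 1180 N

D = 1180 N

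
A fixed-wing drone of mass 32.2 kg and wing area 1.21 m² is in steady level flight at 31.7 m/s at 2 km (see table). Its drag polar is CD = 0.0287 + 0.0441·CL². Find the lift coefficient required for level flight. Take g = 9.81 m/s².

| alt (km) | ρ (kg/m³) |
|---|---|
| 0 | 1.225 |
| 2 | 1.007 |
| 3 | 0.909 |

At 2 km, from the table: ρ = 1.007 kg/m³.
Weight W = mg = 32.2 × 9.81 = 315.88 N; in level flight L = W.
q = ½ρv² = ½ × 1.007 × 31.7² = 506 Pa.
CL = 2W/(ρv²S) = 2×315.88/(1.007×31.7²×1.21) = 0.516.

CL = 0.516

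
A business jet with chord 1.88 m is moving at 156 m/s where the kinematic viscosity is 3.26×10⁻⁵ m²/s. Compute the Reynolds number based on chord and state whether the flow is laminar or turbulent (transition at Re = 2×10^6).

Re = v·c/ν = 156 × 1.88 / (3.26×10⁻⁵) = 9×10^6
Since 9×10^6 > 2×10^6, the flow is turbulent.

Re = 9×10^6 (turbulent)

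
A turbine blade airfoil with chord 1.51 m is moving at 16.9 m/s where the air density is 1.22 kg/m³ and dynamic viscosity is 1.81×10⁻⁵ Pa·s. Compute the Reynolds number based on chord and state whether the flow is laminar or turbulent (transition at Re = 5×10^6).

Re = 1.72×10^6 (laminar)

Re = ρ·v·c/μ = 1.22 × 16.9 × 1.51 / (1.81×10⁻⁵) = 1.72×10^6
Since 1.72×10^6 < 5×10^6, the flow is laminar.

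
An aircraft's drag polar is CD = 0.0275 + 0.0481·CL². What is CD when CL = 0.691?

CD = 0.0505

CD = 0.0275 + 0.0481 × 0.691² = 0.0275 + 0.02297 = 0.0505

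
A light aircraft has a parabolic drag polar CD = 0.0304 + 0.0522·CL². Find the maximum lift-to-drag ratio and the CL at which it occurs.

For CD = CD0 + K·CL², (L/D)max occurs at CL* = √(CD0/K) and equals 1/(2√(K·CD0)).
(L/D)max = 1/(2√(0.0522 × 0.0304)) = 1/(2 × 0.03984) = 12.6
CL* = √(0.0304/0.0522) = 0.763

(L/D)max = 12.6, at CL = 0.763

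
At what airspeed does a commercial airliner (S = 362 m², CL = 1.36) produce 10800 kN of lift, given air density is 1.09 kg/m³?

L = ½ρv²S·CL ⇒ v = √(2L/(ρ·S·CL))
v = √(2 × 1.08×10^7 / (1.09 × 362 × 1.36)) = √40250 = 201 m/s

v = 201 m/s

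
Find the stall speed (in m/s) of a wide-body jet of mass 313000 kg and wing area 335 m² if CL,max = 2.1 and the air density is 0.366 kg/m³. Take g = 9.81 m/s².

Stall occurs when L = W at CL,max. W = mg = 313000 × 9.81 = 3.071×10^6 N.
V_stall = √(2W/(ρ·S·CL,max)) = √(2 × 3.071×10^6 / (0.366 × 335 × 2.1))
V_stall = √23850 = 154 m/s

V_stall = 154 m/s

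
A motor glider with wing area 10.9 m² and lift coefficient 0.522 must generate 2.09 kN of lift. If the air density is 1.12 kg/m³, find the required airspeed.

v = 25.6 m/s

L = ½ρv²S·CL ⇒ v = √(2L/(ρ·S·CL))
v = √(2 × 2090 / (1.12 × 10.9 × 0.522)) = √655.9 = 25.6 m/s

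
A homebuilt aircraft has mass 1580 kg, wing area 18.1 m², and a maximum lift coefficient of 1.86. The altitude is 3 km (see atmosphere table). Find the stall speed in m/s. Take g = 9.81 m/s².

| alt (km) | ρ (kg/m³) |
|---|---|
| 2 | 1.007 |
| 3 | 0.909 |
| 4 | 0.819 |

V_stall = 31.8 m/s

At 3 km, from the table: ρ = 0.909 kg/m³.
At stall, lift equals weight: L = W = m·g = 1580 × 9.81 = 15500 N.
V_stall = √(2W/(ρ·S·CL,max)) = √(2 × 15500 / (0.909 × 18.1 × 1.86))
V_stall = √1013 = 31.8 m/s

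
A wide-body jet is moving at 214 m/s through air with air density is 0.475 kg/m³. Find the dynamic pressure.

q = ½ρv² = ½ × 0.475 × 214² = 10900 Pa

q = 10900 Pa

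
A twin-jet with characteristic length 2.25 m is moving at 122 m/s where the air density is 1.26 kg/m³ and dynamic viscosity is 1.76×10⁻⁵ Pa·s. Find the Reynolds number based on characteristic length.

Re = ρ·v·c/μ = 1.26 × 122 × 2.25 / (1.76×10⁻⁵) = 1.97×10^7

Re = 1.97×10^7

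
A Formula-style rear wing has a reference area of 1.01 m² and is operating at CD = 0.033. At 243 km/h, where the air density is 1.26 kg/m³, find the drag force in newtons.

Convert speed: v = 243 km/h ÷ 3.6 = 67.5 m/s.
Dynamic pressure q = ½ρv² = ½ × 1.26 × 67.5² = 2870 Pa.
D = q·S·CD = 2870 × 1.01 × 0.033 = 95.7 N

D = 95.7 N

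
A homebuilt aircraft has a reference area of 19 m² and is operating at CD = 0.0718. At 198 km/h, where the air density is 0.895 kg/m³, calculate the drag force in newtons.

D = 1850 N

Convert speed: v = 198 km/h ÷ 3.6 = 55 m/s.
D = ½ρv²S·CD = ½ × 0.895 × 55² × 19 × 0.0718 = 1850 N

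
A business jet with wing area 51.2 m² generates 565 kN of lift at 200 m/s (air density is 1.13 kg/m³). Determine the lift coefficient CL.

From L = ½ρv²S·CL, rearranging gives CL = 2L/(ρv²S).
CL = 2 × 5.65×10^5 / (1.13 × 200² × 51.2) = 0.488

CL = 0.488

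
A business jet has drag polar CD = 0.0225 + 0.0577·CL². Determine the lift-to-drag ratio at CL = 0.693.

CD = 0.0225 + 0.0577 × 0.693² = 0.05021
L/D = CL/CD = 0.693 / 0.05021 = 13.8

L/D = 13.8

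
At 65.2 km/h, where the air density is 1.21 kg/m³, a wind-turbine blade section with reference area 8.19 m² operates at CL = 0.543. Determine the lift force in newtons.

Convert speed: v = 65.2 km/h ÷ 3.6 = 18.11 m/s.
L = ½ρv²S·CL = ½ × 1.21 × 18.11² × 8.19 × 0.543 = 883 N

L = 883 N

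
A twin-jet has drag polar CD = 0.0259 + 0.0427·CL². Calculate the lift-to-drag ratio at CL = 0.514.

CD = 0.0259 + 0.0427 × 0.514² = 0.03718
L/D = CL/CD = 0.514 / 0.03718 = 13.8

L/D = 13.8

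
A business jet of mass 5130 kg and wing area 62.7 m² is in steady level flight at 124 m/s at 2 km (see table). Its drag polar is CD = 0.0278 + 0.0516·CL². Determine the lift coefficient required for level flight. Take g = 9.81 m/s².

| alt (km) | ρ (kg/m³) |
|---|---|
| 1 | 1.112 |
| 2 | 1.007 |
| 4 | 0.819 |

At 2 km, from the table: ρ = 1.007 kg/m³.
Weight W = mg = 5130 × 9.81 = 50325 N; in level flight L = W.
Dynamic pressure q = 0.5 × 1.007 × 124² = 7742 Pa.
CL = 2W/(ρv²S) = 2×50325/(1.007×124²×62.7) = 0.1037.

CL = 0.104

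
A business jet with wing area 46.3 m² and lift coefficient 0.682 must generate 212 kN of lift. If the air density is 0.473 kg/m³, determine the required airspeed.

v = 168 m/s

L = ½ρv²S·CL ⇒ v = √(2L/(ρ·S·CL))
v = √(2 × 2.12×10^5 / (0.473 × 46.3 × 0.682)) = √28390 = 168 m/s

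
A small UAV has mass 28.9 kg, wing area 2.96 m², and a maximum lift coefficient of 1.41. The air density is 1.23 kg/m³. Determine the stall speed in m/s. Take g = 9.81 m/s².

Weight W = mg = 28.9 × 9.81 = 283.5 N.
From L = ½ρV²S·CL,max = W: V_stall = √(2W/(ρSCL,max)) = √(2·283.5/(1.23·2.96·1.41))
V_stall = √110.5 = 10.5 m/s

V_stall = 10.5 m/s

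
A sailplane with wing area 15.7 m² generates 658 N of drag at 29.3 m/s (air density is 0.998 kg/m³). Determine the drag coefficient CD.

CD = 0.0978

From D = ½ρv²S·CD, rearranging gives CD = 2D/(ρv²S).
CD = 2 × 658 / (0.998 × 29.3² × 15.7) = 0.0978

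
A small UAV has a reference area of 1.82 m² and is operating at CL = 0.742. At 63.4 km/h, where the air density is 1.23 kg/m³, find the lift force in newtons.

Convert speed: v = 63.4 km/h ÷ 3.6 = 17.61 m/s.
Dynamic pressure q = ½ρv² = ½ × 1.23 × 17.61² = 190.7 Pa.
L = q·S·CL = 190.7 × 1.82 × 0.742 = 258 N

L = 258 N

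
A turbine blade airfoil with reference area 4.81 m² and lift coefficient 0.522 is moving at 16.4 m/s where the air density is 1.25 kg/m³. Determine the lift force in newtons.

L = 422 N

L = ½ρv²S·CL = ½ × 1.25 × 16.4² × 4.81 × 0.522 = 422 N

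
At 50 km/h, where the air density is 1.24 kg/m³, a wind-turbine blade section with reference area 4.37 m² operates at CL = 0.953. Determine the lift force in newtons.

Convert speed: v = 50 km/h ÷ 3.6 = 13.89 m/s.
Dynamic pressure q = ½ρv² = ½ × 1.24 × 13.89² = 119.6 Pa.
L = q·S·CL = 119.6 × 4.37 × 0.953 = 498 N

L = 498 N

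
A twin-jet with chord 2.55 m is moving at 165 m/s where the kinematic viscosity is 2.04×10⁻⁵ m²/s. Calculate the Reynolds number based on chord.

Re = v·c/ν = 165 × 2.55 / (2.04×10⁻⁵) = 2.06×10^7

Re = 2.06×10^7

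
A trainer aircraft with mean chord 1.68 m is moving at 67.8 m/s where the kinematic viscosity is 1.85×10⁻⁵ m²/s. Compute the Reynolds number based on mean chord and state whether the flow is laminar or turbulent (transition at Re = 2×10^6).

Re = v·c/ν = 67.8 × 1.68 / (1.85×10⁻⁵) = 6.16×10^6
Since 6.16×10^6 > 2×10^6, the flow is turbulent.

Re = 6.16×10^6 (turbulent)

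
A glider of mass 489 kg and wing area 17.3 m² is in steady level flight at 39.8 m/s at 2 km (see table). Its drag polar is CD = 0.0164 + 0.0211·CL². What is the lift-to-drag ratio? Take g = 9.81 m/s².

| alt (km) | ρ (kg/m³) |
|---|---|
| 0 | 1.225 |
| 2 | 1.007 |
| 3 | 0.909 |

L/D = 18.3

At 2 km, from the table: ρ = 1.007 kg/m³.
Weight W = mg = 489 × 9.81 = 4797.1 N; in level flight L = W.
q = ½ρv² = ½ × 1.007 × 39.8² = 797.6 Pa.
CL = W/(q·S) = 4797.1 / (797.6 × 17.3) = 0.3477.
CD = 0.0164 + 0.0211 × 0.3477² = 0.01895.
L/D = CL/CD = 0.3477 / 0.01895 = 18.3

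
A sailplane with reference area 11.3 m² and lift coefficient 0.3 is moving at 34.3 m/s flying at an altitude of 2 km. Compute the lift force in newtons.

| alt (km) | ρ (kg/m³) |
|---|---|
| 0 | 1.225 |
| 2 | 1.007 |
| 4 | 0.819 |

L = 2010 N

At 2 km, from the table: ρ = 1.007 kg/m³.
Dynamic pressure q = ½ρv² = ½ × 1.007 × 34.3² = 592.4 Pa.
L = q·S·CL = 592.4 × 11.3 × 0.3 = 2010 N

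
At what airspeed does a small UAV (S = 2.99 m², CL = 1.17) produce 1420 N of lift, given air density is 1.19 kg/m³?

v = 26.1 m/s

L = ½ρv²S·CL ⇒ v = √(2L/(ρ·S·CL))
v = √(2 × 1420 / (1.19 × 2.99 × 1.17)) = √682.2 = 26.1 m/s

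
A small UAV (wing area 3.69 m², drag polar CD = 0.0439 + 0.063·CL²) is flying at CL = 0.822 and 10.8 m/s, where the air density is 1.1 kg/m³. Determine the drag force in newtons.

CD = 0.0439 + 0.063 × 0.822² = 0.08647
D = ½ρv²S·CD = ½ × 1.1 × 10.8² × 3.69 × 0.08647 = 20.5 N

D = 20.5 N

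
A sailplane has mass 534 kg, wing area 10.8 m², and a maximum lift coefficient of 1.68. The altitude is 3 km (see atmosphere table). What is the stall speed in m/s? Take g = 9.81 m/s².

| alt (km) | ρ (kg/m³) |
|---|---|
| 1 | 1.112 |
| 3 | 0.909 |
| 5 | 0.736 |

V_stall = 25.2 m/s

At 3 km, from the table: ρ = 0.909 kg/m³.
Weight W = mg = 534 × 9.81 = 5239 N.
From L = ½ρV²S·CL,max = W: V_stall = √(2W/(ρSCL,max)) = √(2·5239/(0.909·10.8·1.68))
V_stall = √635.2 = 25.2 m/s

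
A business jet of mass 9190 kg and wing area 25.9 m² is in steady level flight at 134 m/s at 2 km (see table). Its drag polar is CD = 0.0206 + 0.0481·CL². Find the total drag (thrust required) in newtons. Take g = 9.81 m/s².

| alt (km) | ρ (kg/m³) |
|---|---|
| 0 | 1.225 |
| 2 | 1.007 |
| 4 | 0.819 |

At 2 km, from the table: ρ = 1.007 kg/m³.
Level flight ⇒ L = W = m·g = 9190 × 9.81 = 90154 N.
q = ½ρv² = ½ × 1.007 × 134² = 9041 Pa.
Required CL = L/(qS) = 90154/(9041·25.9) = 0.385.
CD = 0.0206 + 0.0481 × 0.385² = 0.02773.
D = q·S·CD = 9041 × 25.9 × 0.02773 = 6493 N

D = 6490 N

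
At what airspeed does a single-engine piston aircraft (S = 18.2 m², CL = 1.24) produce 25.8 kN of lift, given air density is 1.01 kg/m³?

v = 47.6 m/s

L = ½ρv²S·CL ⇒ v = √(2L/(ρ·S·CL))
v = √(2 × 25800 / (1.01 × 18.2 × 1.24)) = √2264 = 47.6 m/s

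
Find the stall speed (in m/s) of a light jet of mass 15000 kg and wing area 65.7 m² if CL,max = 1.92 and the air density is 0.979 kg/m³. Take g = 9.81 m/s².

V_stall = 48.8 m/s

Weight W = mg = 15000 × 9.81 = 1.472×10^5 N.
From L = ½ρV²S·CL,max = W: V_stall = √(2W/(ρSCL,max)) = √(2·1.472×10^5/(0.979·65.7·1.92))
V_stall = √2383 = 48.8 m/s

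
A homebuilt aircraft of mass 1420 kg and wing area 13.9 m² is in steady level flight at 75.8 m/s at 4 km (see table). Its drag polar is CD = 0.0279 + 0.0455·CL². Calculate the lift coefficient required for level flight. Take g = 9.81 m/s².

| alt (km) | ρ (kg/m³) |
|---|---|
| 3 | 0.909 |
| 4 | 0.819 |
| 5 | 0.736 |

CL = 0.426

At 4 km, from the table: ρ = 0.819 kg/m³.
Level flight ⇒ L = W = m·g = 1420 × 9.81 = 13930 N.
Dynamic pressure q = 0.5 × 0.819 × 75.8² = 2353 Pa.
CL = 2W/(ρv²S) = 2×13930/(0.819×75.8²×13.9) = 0.4259.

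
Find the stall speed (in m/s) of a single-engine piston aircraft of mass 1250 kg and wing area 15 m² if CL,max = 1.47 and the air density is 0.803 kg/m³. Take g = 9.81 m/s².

V_stall = 37.2 m/s

Stall occurs when L = W at CL,max. W = mg = 1250 × 9.81 = 12260 N.
From L = ½ρV²S·CL,max = W: V_stall = √(2W/(ρSCL,max)) = √(2·12260/(0.803·15·1.47))
V_stall = √1385 = 37.2 m/s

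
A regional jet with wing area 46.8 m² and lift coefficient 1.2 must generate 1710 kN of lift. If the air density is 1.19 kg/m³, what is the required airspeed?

v = 226 m/s

L = ½ρv²S·CL ⇒ v = √(2L/(ρ·S·CL))
v = √(2 × 1.71×10^6 / (1.19 × 46.8 × 1.2)) = √51170 = 226 m/s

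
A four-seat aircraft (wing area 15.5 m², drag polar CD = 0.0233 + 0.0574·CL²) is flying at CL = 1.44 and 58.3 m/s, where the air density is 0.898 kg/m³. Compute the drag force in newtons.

CD = 0.0233 + 0.0574 × 1.44² = 0.1423
D = ½ρv²S·CD = ½ × 0.898 × 58.3² × 15.5 × 0.1423 = 3370 N

D = 3370 N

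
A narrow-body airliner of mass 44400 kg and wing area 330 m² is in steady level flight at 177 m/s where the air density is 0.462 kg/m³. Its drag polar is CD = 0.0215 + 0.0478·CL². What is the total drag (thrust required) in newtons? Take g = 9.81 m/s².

Weight W = mg = 44400 × 9.81 = 4.3556×10^5 N; in level flight L = W.
Dynamic pressure q = 0.5 × 0.462 × 177² = 7237 Pa.
CL = W/(q·S) = 4.3556×10^5 / (7237 × 330) = 0.1824.
CD = 0.0215 + 0.0478 × 0.1824² = 0.02309.
D = q·S·CD = 7237 × 330 × 0.02309 = 55140 N

D = 55100 N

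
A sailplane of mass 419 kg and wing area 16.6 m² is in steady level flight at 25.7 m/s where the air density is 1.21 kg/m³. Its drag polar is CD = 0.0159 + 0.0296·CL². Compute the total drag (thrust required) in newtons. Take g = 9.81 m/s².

D = 181 N

In steady level flight, lift balances weight: W = mg = 419 × 9.81 = 4110.4 N.
Dynamic pressure q = 0.5 × 1.21 × 25.7² = 399.6 Pa.
CL = 2W/(ρv²S) = 2×4110.4/(1.21×25.7²×16.6) = 0.6197.
CD = 0.0159 + 0.0296 × 0.6197² = 0.02727.
D = q·S·CD = 399.6 × 16.6 × 0.02727 = 180.9 N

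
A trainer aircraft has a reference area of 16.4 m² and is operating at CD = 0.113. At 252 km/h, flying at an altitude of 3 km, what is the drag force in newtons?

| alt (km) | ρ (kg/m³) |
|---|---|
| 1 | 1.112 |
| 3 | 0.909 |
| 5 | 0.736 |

At 3 km, from the table: ρ = 0.909 kg/m³.
Convert speed: v = 252 km/h ÷ 3.6 = 70 m/s.
D = ½ρv²S·CD = ½ × 0.909 × 70² × 16.4 × 0.113 = 4130 N

D = 4130 N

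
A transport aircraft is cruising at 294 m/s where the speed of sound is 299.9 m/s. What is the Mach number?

M = 0.98

M = v/a = 294 / 299.9 = 0.98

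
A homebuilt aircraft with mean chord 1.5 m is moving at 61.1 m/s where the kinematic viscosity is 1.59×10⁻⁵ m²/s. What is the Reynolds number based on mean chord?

Re = v·c/ν = 61.1 × 1.5 / (1.59×10⁻⁵) = 5.76×10^6

Re = 5.76×10^6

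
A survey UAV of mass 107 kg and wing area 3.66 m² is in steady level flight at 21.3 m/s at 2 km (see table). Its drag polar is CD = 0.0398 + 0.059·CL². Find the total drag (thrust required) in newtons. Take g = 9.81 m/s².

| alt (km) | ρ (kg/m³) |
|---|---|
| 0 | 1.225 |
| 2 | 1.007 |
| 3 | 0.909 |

At 2 km, from the table: ρ = 1.007 kg/m³.
Level flight ⇒ L = W = m·g = 107 × 9.81 = 1049.7 N.
q = ½ρv² = ½ × 1.007 × 21.3² = 228.4 Pa.
CL = W/(q·S) = 1049.7 / (228.4 × 3.66) = 1.255.
CD = 0.0398 + 0.059 × 1.255² = 0.1328.
D = q·S·CD = 228.4 × 3.66 × 0.1328 = 111 N

D = 111 N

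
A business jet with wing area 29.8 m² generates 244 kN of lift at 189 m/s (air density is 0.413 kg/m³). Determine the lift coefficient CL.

CL = 1.11

From L = ½ρv²S·CL, rearranging gives CL = 2L/(ρv²S).
CL = 2 × 2.44×10^5 / (0.413 × 189² × 29.8) = 1.11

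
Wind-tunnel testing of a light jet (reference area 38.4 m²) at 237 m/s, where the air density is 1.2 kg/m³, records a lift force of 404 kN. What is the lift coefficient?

CL = 0.312

From L = ½ρv²S·CL, rearranging gives CL = 2L/(ρv²S).
CL = 2 × 4.04×10^5 / (1.2 × 237² × 38.4) = 0.312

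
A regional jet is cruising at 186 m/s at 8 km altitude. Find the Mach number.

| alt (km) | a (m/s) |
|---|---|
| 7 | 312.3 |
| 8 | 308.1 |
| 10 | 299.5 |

M = 0.604

At 8 km, from the table: a = 308.1 m/s.
M = v/a = 186 / 308.1 = 0.604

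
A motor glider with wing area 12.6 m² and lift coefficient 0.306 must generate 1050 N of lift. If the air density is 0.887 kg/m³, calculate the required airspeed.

v = 24.8 m/s

L = ½ρv²S·CL ⇒ v = √(2L/(ρ·S·CL))
v = √(2 × 1050 / (0.887 × 12.6 × 0.306)) = √614 = 24.8 m/s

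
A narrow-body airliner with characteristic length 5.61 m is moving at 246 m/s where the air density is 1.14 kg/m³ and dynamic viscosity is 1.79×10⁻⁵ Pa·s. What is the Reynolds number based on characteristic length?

Re = 8.79×10^7

Re = ρ·v·c/μ = 1.14 × 246 × 5.61 / (1.79×10⁻⁵) = 8.79×10^7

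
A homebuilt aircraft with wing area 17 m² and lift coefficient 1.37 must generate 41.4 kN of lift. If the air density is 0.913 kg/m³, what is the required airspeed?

L = ½ρv²S·CL ⇒ v = √(2L/(ρ·S·CL))
v = √(2 × 41400 / (0.913 × 17 × 1.37)) = √3894 = 62.4 m/s

v = 62.4 m/s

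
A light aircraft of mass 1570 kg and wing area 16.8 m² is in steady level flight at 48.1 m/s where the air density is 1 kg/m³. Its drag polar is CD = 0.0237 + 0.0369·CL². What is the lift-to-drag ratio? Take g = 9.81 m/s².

L/D = 16.9

Weight W = mg = 1570 × 9.81 = 15402 N; in level flight L = W.
q = ½ρv² = ½ × 1 × 48.1² = 1157 Pa.
CL = 2W/(ρv²S) = 2×15402/(1×48.1²×16.8) = 0.7925.
CD = 0.0237 + 0.0369 × 0.7925² = 0.04688.
L/D = CL/CD = 0.7925 / 0.04688 = 16.9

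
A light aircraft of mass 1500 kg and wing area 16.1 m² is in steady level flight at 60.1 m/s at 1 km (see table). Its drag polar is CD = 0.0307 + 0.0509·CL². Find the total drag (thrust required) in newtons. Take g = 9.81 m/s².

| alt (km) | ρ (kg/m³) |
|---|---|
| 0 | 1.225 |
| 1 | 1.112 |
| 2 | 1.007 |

At 1 km, from the table: ρ = 1.112 kg/m³.
Weight W = mg = 1500 × 9.81 = 14715 N; in level flight L = W.
q = ½ρv² = ½ × 1.112 × 60.1² = 2008 Pa.
Required CL = L/(qS) = 14715/(2008·16.1) = 0.4551.
CD = 0.0307 + 0.0509 × 0.4551² = 0.04124.
D = q·S·CD = 2008 × 16.1 × 0.04124 = 1334 N

D = 1330 N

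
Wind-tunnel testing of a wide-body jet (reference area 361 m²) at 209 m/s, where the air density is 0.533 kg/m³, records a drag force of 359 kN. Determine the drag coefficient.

From D = ½ρv²S·CD, rearranging gives CD = 2D/(ρv²S).
CD = 2 × 3.59×10^5 / (0.533 × 209² × 361) = 0.0854

CD = 0.0854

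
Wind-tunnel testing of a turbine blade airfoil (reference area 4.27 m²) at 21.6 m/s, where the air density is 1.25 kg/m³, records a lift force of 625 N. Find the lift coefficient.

From L = ½ρv²S·CL, rearranging gives CL = 2L/(ρv²S).
CL = 2 × 625 / (1.25 × 21.6² × 4.27) = 0.502

CL = 0.502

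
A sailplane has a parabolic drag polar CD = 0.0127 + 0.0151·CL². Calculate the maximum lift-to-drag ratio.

For CD = CD0 + K·CL², (L/D)max occurs at CL* = √(CD0/K) and equals 1/(2√(K·CD0)).
(L/D)max = 1/(2√(0.0151 × 0.0127)) = 1/(2 × 0.01385) = 36.1

(L/D)max = 36.1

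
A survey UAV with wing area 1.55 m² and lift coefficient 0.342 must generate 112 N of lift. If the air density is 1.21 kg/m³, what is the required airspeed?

L = ½ρv²S·CL ⇒ v = √(2L/(ρ·S·CL))
v = √(2 × 112 / (1.21 × 1.55 × 0.342)) = √349.2 = 18.7 m/s

v = 18.7 m/s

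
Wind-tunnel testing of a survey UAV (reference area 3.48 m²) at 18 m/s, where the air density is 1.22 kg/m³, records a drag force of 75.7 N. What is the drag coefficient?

From D = ½ρv²S·CD, rearranging gives CD = 2D/(ρv²S).
CD = 2 × 75.7 / (1.22 × 18² × 3.48) = 0.11

CD = 0.11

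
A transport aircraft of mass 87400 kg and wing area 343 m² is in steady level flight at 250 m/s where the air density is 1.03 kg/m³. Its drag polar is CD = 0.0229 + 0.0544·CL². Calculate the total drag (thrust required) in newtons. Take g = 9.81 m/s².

Weight W = mg = 87400 × 9.81 = 8.5739×10^5 N; in level flight L = W.
Dynamic pressure q = 0.5 × 1.03 × 250² = 32190 Pa.
CL = W/(q·S) = 8.5739×10^5 / (32190 × 343) = 0.07766.
CD = 0.0229 + 0.0544 × 0.07766² = 0.02323.
D = q·S·CD = 32190 × 343 × 0.02323 = 2.564×10^5 N

D = 2.56×10^5 N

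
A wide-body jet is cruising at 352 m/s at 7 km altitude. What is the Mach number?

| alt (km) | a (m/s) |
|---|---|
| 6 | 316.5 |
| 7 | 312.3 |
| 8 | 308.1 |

M = 1.13

At 7 km, from the table: a = 312.3 m/s.
M = v/a = 352 / 312.3 = 1.13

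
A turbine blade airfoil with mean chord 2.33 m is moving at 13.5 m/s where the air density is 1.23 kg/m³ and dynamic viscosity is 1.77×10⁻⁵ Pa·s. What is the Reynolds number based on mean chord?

Re = ρ·v·c/μ = 1.23 × 13.5 × 2.33 / (1.77×10⁻⁵) = 2.19×10^6

Re = 2.19×10^6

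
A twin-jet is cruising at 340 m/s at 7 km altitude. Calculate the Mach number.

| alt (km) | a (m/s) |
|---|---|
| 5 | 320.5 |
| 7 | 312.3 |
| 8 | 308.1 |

M = 1.09

At 7 km, from the table: a = 312.3 m/s.
M = v/a = 340 / 312.3 = 1.09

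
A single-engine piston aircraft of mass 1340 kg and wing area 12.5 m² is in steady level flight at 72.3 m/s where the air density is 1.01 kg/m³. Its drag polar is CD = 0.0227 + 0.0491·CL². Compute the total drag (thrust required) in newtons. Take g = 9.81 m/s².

D = 1010 N

Weight W = mg = 1340 × 9.81 = 13145 N; in level flight L = W.
Dynamic pressure q = 0.5 × 1.01 × 72.3² = 2640 Pa.
CL = W/(q·S) = 13145 / (2640 × 12.5) = 0.3984.
CD = 0.0227 + 0.0491 × 0.3984² = 0.03049.
D = q·S·CD = 2640 × 12.5 × 0.03049 = 1006 N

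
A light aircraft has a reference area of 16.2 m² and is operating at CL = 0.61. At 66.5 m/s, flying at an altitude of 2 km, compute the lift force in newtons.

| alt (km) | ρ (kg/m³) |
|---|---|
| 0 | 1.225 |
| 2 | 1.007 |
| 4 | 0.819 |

At 2 km, from the table: ρ = 1.007 kg/m³.
L = ½ρv²S·CL = ½ × 1.007 × 66.5² × 16.2 × 0.61 = 22000 N ≈ 22 kN

L = 22000 N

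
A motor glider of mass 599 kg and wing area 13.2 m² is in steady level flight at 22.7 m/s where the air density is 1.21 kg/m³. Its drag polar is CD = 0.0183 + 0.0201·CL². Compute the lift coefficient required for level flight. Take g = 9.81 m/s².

CL = 1.43

Level flight ⇒ L = W = m·g = 599 × 9.81 = 5876.2 N.
Dynamic pressure q = 0.5 × 1.21 × 22.7² = 311.8 Pa.
CL = W/(q·S) = 5876.2 / (311.8 × 13.2) = 1.428.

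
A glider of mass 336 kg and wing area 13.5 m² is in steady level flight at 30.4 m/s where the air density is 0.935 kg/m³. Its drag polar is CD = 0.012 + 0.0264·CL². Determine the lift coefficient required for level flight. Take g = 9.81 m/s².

In steady level flight, lift balances weight: W = mg = 336 × 9.81 = 3296.2 N.
q = ½ρv² = ½ × 0.935 × 30.4² = 432 Pa.
Required CL = L/(qS) = 3296.2/(432·13.5) = 0.5651.

CL = 0.565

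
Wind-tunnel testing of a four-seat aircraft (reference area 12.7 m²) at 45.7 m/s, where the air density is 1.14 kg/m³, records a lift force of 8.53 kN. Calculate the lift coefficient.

From L = ½ρv²S·CL, rearranging gives CL = 2L/(ρv²S).
CL = 2 × 8530 / (1.14 × 45.7² × 12.7) = 0.564

CL = 0.564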